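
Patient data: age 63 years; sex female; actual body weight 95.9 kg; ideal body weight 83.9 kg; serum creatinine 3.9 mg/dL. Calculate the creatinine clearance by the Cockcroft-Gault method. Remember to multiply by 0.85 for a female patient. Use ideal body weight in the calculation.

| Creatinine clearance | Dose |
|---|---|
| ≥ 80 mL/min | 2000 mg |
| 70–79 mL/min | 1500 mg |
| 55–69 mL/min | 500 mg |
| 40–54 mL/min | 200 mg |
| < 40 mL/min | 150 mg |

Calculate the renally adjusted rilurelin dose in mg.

150 mg

CrCl = (140 − 63) × 83.9 / (72 × 3.9) × 0.85 = 6460.3 / 280.80 × 0.85 ≈ 19.6 mL/min
CrCl ≈ 20 mL/min → bracket < 40 mL/min.
Dose for this bracket: 150 mg.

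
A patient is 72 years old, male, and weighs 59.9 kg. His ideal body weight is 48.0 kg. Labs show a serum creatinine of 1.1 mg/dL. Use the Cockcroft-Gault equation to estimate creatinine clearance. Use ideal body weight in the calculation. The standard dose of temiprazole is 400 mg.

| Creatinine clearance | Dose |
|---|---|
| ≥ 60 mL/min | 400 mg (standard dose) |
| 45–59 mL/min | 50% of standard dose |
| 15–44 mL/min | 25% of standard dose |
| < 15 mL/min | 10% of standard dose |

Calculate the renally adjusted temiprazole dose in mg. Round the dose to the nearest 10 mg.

100 mg

CrCl = (140 − 72) × 48 / (72 × 1.1) = 3264.0 / 79.20 ≈ 41.2 mL/min
CrCl ≈ 41 mL/min → bracket 15–44 mL/min.
25% of 400 mg = 100 mg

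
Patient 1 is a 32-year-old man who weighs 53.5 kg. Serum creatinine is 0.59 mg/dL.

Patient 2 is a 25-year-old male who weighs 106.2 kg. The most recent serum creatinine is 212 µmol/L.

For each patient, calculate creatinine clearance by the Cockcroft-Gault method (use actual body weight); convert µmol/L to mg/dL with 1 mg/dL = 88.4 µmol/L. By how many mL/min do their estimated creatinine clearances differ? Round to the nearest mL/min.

Patient 1: CrCl = (140 − 32) × 53.5 / (72 × 0.59) = 5778.0 / 42.48 ≈ 136.0 mL/min
Patient 2: SCr = 212 / 88.4 = 2.398 mg/dL
Patient 2: CrCl = (140 − 25) × 106.2 / (72 × 2.398) = 12213.0 / 172.66 ≈ 70.7 mL/min
|136.0 − 70.7| = 65.3 mL/min

65 mL/min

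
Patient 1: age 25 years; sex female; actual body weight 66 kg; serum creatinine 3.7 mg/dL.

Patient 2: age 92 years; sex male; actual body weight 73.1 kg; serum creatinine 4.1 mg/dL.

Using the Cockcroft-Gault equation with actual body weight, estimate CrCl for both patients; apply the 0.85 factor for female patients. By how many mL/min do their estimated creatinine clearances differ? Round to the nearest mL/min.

12 mL/min

Patient 1: CrCl = (140 − 25) × 66 / (72 × 3.7) × 0.85 = 7590.0 / 266.40 × 0.85 ≈ 24.2 mL/min
Patient 2: CrCl = (140 − 92) × 73.1 / (72 × 4.1) = 3508.8 / 295.20 ≈ 11.9 mL/min
|24.2 − 11.9| = 12.3 mL/min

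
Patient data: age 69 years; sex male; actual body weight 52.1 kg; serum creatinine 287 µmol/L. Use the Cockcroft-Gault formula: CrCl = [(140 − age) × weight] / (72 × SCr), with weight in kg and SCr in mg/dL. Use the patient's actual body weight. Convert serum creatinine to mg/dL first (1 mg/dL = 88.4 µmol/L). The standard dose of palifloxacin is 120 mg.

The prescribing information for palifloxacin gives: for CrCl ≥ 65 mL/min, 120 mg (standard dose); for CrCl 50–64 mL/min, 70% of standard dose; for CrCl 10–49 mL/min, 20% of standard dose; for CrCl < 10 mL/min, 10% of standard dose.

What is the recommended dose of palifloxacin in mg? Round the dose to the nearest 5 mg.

25 mg

SCr = 287 / 88.4 = 3.247 mg/dL
CrCl = (140 − 69) × 52.1 / (72 × 3.247) = 3699.1 / 233.78 ≈ 15.8 mL/min
CrCl ≈ 16 mL/min → bracket 10–49 mL/min.
20% of 120 mg = 24 mg → 25 mg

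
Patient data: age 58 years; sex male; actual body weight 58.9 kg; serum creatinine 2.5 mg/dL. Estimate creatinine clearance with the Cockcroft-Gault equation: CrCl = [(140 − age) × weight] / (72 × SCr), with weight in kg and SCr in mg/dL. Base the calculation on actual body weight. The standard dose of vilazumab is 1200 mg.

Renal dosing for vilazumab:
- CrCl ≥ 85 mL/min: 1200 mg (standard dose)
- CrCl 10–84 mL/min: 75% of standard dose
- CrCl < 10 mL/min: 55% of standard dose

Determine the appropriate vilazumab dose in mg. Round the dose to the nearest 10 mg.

900 mg

CrCl = (140 − 58) × 58.9 / (72 × 2.5) = 4829.8 / 180.00 ≈ 26.8 mL/min
CrCl ≈ 27 mL/min → bracket 10–84 mL/min.
75% of 1200 mg = 900 mg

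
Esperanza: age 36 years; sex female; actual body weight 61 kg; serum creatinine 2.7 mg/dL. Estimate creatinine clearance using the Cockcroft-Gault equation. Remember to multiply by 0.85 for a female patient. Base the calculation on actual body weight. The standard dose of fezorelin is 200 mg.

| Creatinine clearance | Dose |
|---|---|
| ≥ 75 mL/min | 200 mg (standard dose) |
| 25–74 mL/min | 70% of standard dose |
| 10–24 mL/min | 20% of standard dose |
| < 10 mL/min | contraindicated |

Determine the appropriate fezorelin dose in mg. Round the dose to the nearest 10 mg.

CrCl = (140 − 36) × 61 / (72 × 2.7) × 0.85 = 6344.0 / 194.40 × 0.85 ≈ 27.7 mL/min
CrCl ≈ 28 mL/min → bracket 25–74 mL/min.
70% of 200 mg = 140 mg

140 mg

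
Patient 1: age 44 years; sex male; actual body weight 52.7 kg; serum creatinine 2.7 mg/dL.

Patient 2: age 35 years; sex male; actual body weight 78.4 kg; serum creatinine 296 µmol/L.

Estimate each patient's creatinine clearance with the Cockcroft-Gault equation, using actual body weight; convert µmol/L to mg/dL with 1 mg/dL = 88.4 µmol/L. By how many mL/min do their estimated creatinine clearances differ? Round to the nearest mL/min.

8 mL/min

Patient 1: CrCl = (140 − 44) × 52.7 / (72 × 2.7) = 5059.2 / 194.40 ≈ 26.0 mL/min
Patient 2: SCr = 296 / 88.4 = 3.348 mg/dL
Patient 2: CrCl = (140 − 35) × 78.4 / (72 × 3.348) = 8232.0 / 241.06 ≈ 34.1 mL/min
|26.0 − 34.1| = 8.1 mL/min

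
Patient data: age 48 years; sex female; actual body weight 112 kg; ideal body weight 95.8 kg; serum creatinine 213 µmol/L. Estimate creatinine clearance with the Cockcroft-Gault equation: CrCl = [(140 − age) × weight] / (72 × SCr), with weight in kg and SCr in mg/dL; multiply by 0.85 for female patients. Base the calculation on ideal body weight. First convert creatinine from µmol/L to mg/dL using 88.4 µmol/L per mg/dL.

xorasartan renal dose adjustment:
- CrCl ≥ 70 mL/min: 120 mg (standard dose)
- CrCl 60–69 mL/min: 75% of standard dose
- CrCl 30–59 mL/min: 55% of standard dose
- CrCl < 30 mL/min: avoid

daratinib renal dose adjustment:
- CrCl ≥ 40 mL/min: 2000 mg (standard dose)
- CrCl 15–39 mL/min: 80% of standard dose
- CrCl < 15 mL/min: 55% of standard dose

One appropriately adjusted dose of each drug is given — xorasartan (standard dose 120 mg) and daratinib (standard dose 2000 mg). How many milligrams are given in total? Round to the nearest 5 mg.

SCr = 213 / 88.4 = 2.41 mg/dL
CrCl = (140 − 48) × 95.8 / (72 × 2.41) × 0.85 = 8813.6 / 173.52 × 0.85 ≈ 43.2 mL/min
CrCl ≈ 43 mL/min.
xorasartan: 30–59 mL/min → 55% of 120 mg = 66 mg.
daratinib: ≥ 40 mL/min → 100% of 2000 mg = 2000 mg.
Total = 66 + 2000 = 2066 mg.

2065 mg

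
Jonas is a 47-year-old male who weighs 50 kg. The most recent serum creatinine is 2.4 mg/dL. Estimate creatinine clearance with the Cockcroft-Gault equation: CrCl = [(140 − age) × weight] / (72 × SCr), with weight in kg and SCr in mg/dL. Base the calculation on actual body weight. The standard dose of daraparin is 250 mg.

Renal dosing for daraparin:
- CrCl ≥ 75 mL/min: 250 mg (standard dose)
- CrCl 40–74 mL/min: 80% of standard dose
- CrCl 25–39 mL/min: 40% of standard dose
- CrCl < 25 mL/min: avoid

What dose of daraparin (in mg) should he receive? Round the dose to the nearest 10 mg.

100 mg

CrCl = (140 − 47) × 50 / (72 × 2.4) = 4650.0 / 172.80 ≈ 26.9 mL/min
CrCl ≈ 27 mL/min → bracket 25–39 mL/min.
40% of 250 mg = 100 mg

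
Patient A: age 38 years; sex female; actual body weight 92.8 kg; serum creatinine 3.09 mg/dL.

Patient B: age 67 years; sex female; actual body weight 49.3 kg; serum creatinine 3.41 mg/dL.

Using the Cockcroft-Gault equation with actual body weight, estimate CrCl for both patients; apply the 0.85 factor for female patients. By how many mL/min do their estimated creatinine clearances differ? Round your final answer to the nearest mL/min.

24 mL/min

Patient A: CrCl = (140 − 38) × 92.8 / (72 × 3.09) × 0.85 = 9465.6 / 222.48 × 0.85 ≈ 36.2 mL/min
Patient B: CrCl = (140 − 67) × 49.3 / (72 × 3.41) × 0.85 = 3598.9 / 245.52 × 0.85 ≈ 12.5 mL/min
|36.2 − 12.5| = 23.7 mL/min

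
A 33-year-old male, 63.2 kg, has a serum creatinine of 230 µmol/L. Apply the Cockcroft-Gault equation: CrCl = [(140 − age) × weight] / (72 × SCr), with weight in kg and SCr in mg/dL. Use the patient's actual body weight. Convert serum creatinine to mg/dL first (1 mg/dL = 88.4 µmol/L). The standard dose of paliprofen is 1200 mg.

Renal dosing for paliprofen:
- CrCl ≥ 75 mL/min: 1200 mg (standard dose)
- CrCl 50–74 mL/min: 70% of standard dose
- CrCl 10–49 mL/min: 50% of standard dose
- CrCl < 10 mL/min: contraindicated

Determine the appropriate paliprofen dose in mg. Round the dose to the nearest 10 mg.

SCr = 230 / 88.4 = 2.602 mg/dL
CrCl = (140 − 33) × 63.2 / (72 × 2.602) = 6762.4 / 187.34 ≈ 36.1 mL/min
CrCl ≈ 36 mL/min → bracket 10–49 mL/min.
50% of 1200 mg = 600 mg

600 mg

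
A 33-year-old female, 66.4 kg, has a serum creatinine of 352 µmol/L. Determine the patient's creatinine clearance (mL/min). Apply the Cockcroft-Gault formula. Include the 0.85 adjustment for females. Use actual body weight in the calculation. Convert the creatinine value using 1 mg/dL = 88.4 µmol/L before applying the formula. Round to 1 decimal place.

SCr = 352 / 88.4 = 3.982 mg/dL
CrCl = (140 − 33) × 66.4 / (72 × 3.982) × 0.85 = 7104.8 / 286.70 × 0.85 ≈ 21.1 mL/min

21.1 mL/min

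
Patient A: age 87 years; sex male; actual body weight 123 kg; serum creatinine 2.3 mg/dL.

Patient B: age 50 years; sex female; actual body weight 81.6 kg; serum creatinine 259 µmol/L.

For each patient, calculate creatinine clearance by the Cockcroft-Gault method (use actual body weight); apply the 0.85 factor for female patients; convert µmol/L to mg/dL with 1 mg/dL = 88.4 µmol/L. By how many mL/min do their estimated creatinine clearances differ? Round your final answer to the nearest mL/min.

10 mL/min

Patient A: CrCl = (140 − 87) × 123 / (72 × 2.3) = 6519.0 / 165.60 ≈ 39.4 mL/min
Patient B: SCr = 259 / 88.4 = 2.93 mg/dL
Patient B: CrCl = (140 − 50) × 81.6 / (72 × 2.93) × 0.85 = 7344.0 / 210.96 × 0.85 ≈ 29.6 mL/min
|39.4 − 29.6| = 9.8 mL/min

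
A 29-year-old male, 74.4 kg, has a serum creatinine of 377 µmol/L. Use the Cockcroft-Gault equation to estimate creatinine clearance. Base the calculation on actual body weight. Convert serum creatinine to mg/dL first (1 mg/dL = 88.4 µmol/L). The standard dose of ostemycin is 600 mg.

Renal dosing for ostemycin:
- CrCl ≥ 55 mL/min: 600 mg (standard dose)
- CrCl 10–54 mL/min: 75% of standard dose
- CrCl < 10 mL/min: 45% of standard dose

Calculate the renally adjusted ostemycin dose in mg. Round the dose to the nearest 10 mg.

450 mg

SCr = 377 / 88.4 = 4.265 mg/dL
CrCl = (140 − 29) × 74.4 / (72 × 4.265) = 8258.4 / 307.08 ≈ 26.9 mL/min
CrCl ≈ 27 mL/min → bracket 10–54 mL/min.
75% of 600 mg = 450 mg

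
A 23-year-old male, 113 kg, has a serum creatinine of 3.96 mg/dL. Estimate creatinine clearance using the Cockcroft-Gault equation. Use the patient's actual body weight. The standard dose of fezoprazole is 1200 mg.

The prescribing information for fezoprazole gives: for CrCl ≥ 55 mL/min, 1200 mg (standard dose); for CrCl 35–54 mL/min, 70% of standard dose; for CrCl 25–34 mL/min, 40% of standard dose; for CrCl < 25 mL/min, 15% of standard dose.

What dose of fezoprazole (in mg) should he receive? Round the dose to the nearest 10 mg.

840 mg

CrCl = (140 − 23) × 113 / (72 × 3.96) = 13221.0 / 285.12 ≈ 46.4 mL/min
CrCl ≈ 46 mL/min → bracket 35–54 mL/min.
70% of 1200 mg = 840 mg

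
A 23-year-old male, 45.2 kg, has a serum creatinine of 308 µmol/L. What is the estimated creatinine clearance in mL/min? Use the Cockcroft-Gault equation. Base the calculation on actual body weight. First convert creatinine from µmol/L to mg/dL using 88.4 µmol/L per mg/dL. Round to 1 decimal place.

21.1 mL/min

SCr = 308 / 88.4 = 3.484 mg/dL
CrCl = (140 − 23) × 45.2 / (72 × 3.484) = 5288.4 / 250.85 ≈ 21.1 mL/min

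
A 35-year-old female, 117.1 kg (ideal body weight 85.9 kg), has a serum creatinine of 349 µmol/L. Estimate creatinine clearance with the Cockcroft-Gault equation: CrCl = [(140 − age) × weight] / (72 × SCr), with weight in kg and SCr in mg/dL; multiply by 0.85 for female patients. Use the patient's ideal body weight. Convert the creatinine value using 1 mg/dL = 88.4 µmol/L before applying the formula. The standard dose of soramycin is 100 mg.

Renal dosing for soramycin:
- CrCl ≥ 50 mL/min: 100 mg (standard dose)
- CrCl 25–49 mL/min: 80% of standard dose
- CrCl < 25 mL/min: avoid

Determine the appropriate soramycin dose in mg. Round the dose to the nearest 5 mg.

SCr = 349 / 88.4 = 3.948 mg/dL
CrCl = (140 − 35) × 85.9 / (72 × 3.948) × 0.85 = 9019.5 / 284.26 × 0.85 ≈ 27.0 mL/min
CrCl ≈ 27 mL/min → bracket 25–49 mL/min.
80% of 100 mg = 80 mg

80 mg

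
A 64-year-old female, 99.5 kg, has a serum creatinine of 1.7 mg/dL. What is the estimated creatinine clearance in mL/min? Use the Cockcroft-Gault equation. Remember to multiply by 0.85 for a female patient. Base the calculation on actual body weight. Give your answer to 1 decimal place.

52.5 mL/min

CrCl = (140 − 64) × 99.5 / (72 × 1.7) × 0.85 = 7562.0 / 122.40 × 0.85 ≈ 52.5 mL/min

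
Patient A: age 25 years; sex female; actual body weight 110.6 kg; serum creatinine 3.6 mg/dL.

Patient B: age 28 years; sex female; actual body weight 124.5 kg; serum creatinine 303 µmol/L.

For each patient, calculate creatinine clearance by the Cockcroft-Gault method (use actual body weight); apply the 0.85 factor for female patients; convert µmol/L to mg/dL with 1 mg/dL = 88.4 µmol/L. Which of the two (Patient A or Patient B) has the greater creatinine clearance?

Patient B

Patient A: CrCl = (140 − 25) × 110.6 / (72 × 3.6) × 0.85 = 12719.0 / 259.20 × 0.85 ≈ 41.7 mL/min
Patient B: SCr = 303 / 88.4 = 3.428 mg/dL
Patient B: CrCl = (140 − 28) × 124.5 / (72 × 3.428) × 0.85 = 13944.0 / 246.82 × 0.85 ≈ 48.0 mL/min
41.7 vs 48.0 mL/min → Patient B is higher.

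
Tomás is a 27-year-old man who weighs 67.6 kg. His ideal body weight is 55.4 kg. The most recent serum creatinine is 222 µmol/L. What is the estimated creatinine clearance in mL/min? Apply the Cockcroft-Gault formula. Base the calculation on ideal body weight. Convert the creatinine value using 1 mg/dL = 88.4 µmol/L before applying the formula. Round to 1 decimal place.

34.6 mL/min

SCr = 222 / 88.4 = 2.511 mg/dL
CrCl = (140 − 27) × 55.4 / (72 × 2.511) = 6260.2 / 180.79 ≈ 34.6 mL/min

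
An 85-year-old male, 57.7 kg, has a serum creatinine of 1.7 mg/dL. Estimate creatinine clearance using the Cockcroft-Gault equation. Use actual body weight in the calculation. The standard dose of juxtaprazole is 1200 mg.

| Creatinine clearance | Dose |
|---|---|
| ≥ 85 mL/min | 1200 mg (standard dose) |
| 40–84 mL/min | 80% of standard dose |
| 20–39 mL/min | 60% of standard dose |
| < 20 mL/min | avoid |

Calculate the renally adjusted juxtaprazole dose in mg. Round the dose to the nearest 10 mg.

CrCl = (140 − 85) × 57.7 / (72 × 1.7) = 3173.5 / 122.40 ≈ 25.9 mL/min
CrCl ≈ 26 mL/min → bracket 20–39 mL/min.
60% of 1200 mg = 720 mg

720 mg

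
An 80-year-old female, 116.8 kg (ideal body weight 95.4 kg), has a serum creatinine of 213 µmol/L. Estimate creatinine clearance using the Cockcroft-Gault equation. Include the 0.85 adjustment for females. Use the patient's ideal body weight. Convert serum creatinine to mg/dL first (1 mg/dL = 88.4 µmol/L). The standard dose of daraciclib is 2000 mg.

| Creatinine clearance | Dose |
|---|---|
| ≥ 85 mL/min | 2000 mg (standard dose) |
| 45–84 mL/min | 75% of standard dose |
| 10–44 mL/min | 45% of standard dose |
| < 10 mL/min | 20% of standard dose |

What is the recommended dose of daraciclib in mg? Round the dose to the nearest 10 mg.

SCr = 213 / 88.4 = 2.41 mg/dL
CrCl = (140 − 80) × 95.4 / (72 × 2.41) × 0.85 = 5724.0 / 173.52 × 0.85 ≈ 28.0 mL/min
CrCl ≈ 28 mL/min → bracket 10–44 mL/min.
45% of 2000 mg = 900 mg

900 mg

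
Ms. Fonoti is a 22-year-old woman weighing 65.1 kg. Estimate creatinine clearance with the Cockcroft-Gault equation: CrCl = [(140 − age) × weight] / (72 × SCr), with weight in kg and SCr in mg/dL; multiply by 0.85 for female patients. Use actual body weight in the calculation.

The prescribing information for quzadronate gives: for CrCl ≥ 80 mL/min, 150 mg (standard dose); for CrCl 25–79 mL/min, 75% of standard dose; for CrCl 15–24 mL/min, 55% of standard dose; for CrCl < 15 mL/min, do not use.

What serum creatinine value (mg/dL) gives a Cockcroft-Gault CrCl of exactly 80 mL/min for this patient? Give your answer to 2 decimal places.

Standard dose requires CrCl ≥ 80 mL/min.
Set (140 − 22) × 65.1 × 0.85 / (72 × SCr) = 80
SCr = (140 − 22) × 65.1 × 0.85 / (72 × 80) = 1.134 mg/dL

1.13 mg/dL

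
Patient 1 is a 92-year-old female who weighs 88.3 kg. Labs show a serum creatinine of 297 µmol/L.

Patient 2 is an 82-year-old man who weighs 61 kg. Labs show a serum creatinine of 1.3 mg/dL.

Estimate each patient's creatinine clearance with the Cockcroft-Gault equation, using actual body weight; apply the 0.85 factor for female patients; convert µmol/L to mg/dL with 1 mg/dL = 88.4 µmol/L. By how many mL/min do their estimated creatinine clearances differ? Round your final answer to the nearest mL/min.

23 mL/min

Patient 1: SCr = 297 / 88.4 = 3.36 mg/dL
Patient 1: CrCl = (140 − 92) × 88.3 / (72 × 3.36) × 0.85 = 4238.4 / 241.92 × 0.85 ≈ 14.9 mL/min
Patient 2: CrCl = (140 − 82) × 61 / (72 × 1.3) = 3538.0 / 93.60 ≈ 37.8 mL/min
|14.9 − 37.8| = 22.9 mL/min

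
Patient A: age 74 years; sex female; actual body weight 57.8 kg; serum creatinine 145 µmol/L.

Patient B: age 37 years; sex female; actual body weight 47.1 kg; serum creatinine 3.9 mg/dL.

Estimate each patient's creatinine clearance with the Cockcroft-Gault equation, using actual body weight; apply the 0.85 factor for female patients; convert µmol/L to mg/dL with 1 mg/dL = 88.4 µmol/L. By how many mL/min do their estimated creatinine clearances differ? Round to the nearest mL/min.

13 mL/min

Patient A: SCr = 145 / 88.4 = 1.64 mg/dL
Patient A: CrCl = (140 − 74) × 57.8 / (72 × 1.64) × 0.85 = 3814.8 / 118.08 × 0.85 ≈ 27.5 mL/min
Patient B: CrCl = (140 − 37) × 47.1 / (72 × 3.9) × 0.85 = 4851.3 / 280.80 × 0.85 ≈ 14.7 mL/min
|27.5 − 14.7| = 12.8 mL/min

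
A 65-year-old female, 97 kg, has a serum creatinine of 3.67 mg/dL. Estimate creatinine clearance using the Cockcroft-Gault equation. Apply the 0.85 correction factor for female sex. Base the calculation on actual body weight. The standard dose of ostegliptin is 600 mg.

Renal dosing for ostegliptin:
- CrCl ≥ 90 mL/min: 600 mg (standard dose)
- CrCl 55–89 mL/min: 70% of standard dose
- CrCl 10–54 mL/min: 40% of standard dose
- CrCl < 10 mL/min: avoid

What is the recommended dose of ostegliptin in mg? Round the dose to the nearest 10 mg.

CrCl = (140 − 65) × 97 / (72 × 3.67) × 0.85 = 7275.0 / 264.24 × 0.85 ≈ 23.4 mL/min
CrCl ≈ 23 mL/min → bracket 10–54 mL/min.
40% of 600 mg = 240 mg

240 mg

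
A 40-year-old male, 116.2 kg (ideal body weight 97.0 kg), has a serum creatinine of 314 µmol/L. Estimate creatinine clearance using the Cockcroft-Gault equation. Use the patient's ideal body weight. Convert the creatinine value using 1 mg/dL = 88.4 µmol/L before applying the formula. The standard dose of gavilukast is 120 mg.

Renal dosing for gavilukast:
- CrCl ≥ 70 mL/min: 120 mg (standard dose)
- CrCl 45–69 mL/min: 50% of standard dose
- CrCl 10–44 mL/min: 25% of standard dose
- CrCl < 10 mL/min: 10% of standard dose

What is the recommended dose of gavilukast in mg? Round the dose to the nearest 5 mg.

SCr = 314 / 88.4 = 3.552 mg/dL
CrCl = (140 − 40) × 97 / (72 × 3.552) = 9700.0 / 255.74 ≈ 37.9 mL/min
CrCl ≈ 38 mL/min → bracket 10–44 mL/min.
25% of 120 mg = 30 mg

30 mg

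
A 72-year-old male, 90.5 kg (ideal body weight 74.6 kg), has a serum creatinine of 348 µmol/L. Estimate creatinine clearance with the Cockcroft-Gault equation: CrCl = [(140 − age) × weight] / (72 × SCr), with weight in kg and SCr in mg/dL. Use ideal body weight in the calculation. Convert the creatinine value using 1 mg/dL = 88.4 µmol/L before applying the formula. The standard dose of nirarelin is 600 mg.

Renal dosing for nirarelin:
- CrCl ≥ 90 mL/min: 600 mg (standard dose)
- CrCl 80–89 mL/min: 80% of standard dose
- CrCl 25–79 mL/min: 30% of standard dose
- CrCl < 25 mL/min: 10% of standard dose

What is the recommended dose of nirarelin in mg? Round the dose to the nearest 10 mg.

60 mg

SCr = 348 / 88.4 = 3.937 mg/dL
CrCl = (140 − 72) × 74.6 / (72 × 3.937) = 5072.8 / 283.46 ≈ 17.9 mL/min
CrCl ≈ 18 mL/min → bracket < 25 mL/min.
10% of 600 mg = 60 mg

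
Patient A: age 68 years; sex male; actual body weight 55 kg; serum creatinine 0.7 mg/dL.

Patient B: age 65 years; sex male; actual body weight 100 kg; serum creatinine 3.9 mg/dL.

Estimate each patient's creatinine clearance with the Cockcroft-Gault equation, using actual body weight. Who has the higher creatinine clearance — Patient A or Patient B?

Patient A: CrCl = (140 − 68) × 55 / (72 × 0.7) = 3960.0 / 50.40 ≈ 78.6 mL/min
Patient B: CrCl = (140 − 65) × 100 / (72 × 3.9) = 7500.0 / 280.80 ≈ 26.7 mL/min
78.6 vs 26.7 mL/min → Patient A is higher.

Patient A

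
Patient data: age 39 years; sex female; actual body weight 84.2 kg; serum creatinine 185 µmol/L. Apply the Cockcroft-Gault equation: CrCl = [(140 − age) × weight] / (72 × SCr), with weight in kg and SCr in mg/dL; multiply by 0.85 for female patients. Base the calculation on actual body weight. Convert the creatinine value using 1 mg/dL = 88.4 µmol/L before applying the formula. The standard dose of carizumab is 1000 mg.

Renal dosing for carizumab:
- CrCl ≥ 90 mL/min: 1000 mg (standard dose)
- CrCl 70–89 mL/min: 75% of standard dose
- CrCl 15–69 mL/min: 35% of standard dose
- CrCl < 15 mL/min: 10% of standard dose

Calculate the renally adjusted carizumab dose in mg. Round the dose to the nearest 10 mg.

350 mg

SCr = 185 / 88.4 = 2.093 mg/dL
CrCl = (140 − 39) × 84.2 / (72 × 2.093) × 0.85 = 8504.2 / 150.70 × 0.85 ≈ 48.0 mL/min
CrCl ≈ 48 mL/min → bracket 15–69 mL/min.
35% of 1000 mg = 350 mg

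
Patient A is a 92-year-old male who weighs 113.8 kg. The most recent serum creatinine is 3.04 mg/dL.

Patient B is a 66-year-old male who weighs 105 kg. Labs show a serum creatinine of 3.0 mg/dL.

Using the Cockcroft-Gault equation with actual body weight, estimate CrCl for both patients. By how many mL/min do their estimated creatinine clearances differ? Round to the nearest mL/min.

Patient A: CrCl = (140 − 92) × 113.8 / (72 × 3.04) = 5462.4 / 218.88 ≈ 25.0 mL/min
Patient B: CrCl = (140 − 66) × 105 / (72 × 3) = 7770.0 / 216.00 ≈ 36.0 mL/min
|25.0 − 36.0| = 11.0 mL/min

11 mL/min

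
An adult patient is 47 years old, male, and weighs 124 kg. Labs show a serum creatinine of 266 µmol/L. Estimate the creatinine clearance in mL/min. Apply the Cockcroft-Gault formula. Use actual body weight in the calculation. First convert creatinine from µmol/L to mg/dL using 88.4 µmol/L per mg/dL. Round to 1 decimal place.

53.2 mL/min

SCr = 266 / 88.4 = 3.009 mg/dL
CrCl = (140 − 47) × 124 / (72 × 3.009) = 11532.0 / 216.65 ≈ 53.2 mL/min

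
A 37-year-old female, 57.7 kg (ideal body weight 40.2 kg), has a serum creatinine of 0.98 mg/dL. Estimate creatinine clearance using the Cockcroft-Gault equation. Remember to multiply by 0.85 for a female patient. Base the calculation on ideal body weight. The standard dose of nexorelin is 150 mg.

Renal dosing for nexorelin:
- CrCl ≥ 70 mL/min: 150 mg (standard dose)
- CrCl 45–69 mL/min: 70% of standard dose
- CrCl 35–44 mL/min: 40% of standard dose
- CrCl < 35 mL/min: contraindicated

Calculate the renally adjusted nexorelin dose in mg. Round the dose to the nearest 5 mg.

105 mg

CrCl = (140 − 37) × 40.2 / (72 × 0.98) × 0.85 = 4140.6 / 70.56 × 0.85 ≈ 49.9 mL/min
CrCl ≈ 50 mL/min → bracket 45–69 mL/min.
70% of 150 mg = 105 mg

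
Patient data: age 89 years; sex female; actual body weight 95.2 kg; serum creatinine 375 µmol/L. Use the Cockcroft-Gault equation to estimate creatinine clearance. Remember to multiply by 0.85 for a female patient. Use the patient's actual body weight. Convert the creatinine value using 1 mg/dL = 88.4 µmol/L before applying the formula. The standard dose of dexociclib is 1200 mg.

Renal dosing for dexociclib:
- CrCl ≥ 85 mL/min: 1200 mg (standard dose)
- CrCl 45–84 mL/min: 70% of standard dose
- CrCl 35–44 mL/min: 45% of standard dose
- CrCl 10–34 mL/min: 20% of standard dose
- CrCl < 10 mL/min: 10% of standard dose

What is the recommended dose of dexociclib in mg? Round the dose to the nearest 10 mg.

SCr = 375 / 88.4 = 4.242 mg/dL
CrCl = (140 − 89) × 95.2 / (72 × 4.242) × 0.85 = 4855.2 / 305.42 × 0.85 ≈ 13.5 mL/min
CrCl ≈ 14 mL/min → bracket 10–34 mL/min.
20% of 1200 mg = 240 mg

240 mg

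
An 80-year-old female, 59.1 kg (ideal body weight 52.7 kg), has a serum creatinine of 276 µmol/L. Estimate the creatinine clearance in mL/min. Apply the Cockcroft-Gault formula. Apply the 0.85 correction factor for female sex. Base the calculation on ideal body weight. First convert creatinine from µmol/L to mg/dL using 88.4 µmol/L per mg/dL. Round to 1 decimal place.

12.0 mL/min

SCr = 276 / 88.4 = 3.122 mg/dL
CrCl = (140 − 80) × 52.7 / (72 × 3.122) × 0.85 = 3162.0 / 224.78 × 0.85 ≈ 12.0 mL/min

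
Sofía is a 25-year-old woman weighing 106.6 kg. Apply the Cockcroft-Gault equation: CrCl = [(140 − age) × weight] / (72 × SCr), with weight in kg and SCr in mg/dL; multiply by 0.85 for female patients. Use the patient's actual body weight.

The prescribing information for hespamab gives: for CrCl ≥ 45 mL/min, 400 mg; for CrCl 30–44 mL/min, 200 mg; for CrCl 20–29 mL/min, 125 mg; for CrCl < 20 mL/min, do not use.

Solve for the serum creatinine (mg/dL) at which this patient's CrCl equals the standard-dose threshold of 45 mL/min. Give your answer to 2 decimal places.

Standard dose requires CrCl ≥ 45 mL/min.
Set (140 − 25) × 106.6 × 0.85 / (72 × SCr) = 45
SCr = (140 − 25) × 106.6 × 0.85 / (72 × 45) = 3.216 mg/dL

3.22 mg/dL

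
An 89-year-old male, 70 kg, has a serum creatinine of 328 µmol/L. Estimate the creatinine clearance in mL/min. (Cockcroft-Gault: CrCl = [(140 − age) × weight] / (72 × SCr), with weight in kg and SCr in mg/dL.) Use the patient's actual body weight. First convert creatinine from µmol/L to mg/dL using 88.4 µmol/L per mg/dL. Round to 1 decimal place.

13.4 mL/min

SCr = 328 / 88.4 = 3.71 mg/dL
CrCl = (140 − 89) × 70 / (72 × 3.71) = 3570.0 / 267.12 ≈ 13.4 mL/min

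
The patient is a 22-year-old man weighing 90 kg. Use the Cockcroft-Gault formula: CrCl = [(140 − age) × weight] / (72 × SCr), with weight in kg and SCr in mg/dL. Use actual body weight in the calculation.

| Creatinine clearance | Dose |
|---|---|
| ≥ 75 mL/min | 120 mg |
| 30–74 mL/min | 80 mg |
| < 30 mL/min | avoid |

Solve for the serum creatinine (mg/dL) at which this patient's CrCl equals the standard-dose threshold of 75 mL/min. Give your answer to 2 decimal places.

1.97 mg/dL

Standard dose requires CrCl ≥ 75 mL/min.
Set (140 − 22) × 90 / (72 × SCr) = 75
SCr = (140 − 22) × 90 / (72 × 75) = 1.967 mg/dL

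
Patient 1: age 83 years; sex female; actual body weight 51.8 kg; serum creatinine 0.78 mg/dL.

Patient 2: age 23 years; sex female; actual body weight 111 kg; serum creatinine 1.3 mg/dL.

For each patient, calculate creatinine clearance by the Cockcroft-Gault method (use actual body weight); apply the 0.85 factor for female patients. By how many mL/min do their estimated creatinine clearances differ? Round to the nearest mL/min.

73 mL/min

Patient 1: CrCl = (140 − 83) × 51.8 / (72 × 0.78) × 0.85 = 2952.6 / 56.16 × 0.85 ≈ 44.7 mL/min
Patient 2: CrCl = (140 − 23) × 111 / (72 × 1.3) × 0.85 = 12987.0 / 93.60 × 0.85 ≈ 117.9 mL/min
|44.7 − 117.9| = 73.2 mL/min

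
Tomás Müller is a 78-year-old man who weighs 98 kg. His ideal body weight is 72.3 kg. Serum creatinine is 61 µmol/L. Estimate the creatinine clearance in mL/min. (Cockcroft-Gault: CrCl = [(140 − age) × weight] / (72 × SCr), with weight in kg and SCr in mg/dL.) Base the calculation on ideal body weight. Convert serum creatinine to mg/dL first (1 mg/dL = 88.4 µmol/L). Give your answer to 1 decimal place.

90.2 mL/min

SCr = 61 / 88.4 = 0.69 mg/dL
CrCl = (140 − 78) × 72.3 / (72 × 0.69) = 4482.6 / 49.68 ≈ 90.2 mL/min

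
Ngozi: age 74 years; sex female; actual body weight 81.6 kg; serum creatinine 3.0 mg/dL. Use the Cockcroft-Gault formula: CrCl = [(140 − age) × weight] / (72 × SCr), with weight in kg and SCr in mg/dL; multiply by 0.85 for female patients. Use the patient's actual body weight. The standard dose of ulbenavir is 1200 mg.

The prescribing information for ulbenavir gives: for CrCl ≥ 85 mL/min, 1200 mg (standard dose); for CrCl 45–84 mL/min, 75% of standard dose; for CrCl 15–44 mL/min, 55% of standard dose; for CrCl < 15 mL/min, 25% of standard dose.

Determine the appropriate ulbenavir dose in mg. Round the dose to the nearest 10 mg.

CrCl = (140 − 74) × 81.6 / (72 × 3) × 0.85 = 5385.6 / 216.00 × 0.85 ≈ 21.2 mL/min
CrCl ≈ 21 mL/min → bracket 15–44 mL/min.
55% of 1200 mg = 660 mg

660 mg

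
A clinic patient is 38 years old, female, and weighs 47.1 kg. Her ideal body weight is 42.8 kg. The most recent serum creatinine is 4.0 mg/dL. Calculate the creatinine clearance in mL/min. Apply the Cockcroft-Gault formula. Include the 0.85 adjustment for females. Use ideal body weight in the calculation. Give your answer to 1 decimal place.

CrCl = (140 − 38) × 42.8 / (72 × 4) × 0.85 = 4365.6 / 288.00 × 0.85 ≈ 12.9 mL/min

12.9 mL/min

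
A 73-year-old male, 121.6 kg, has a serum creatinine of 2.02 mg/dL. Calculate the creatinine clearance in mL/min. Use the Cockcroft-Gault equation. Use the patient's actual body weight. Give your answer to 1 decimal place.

56.0 mL/min

CrCl = (140 − 73) × 121.6 / (72 × 2.02) = 8147.2 / 145.44 ≈ 56.0 mL/min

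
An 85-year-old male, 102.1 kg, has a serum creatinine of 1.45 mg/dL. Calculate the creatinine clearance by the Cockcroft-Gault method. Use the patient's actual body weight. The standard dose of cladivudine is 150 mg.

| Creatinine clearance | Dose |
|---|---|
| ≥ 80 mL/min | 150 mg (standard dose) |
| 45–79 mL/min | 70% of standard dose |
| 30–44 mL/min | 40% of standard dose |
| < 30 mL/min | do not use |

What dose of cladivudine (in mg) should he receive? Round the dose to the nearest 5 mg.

CrCl = (140 − 85) × 102.1 / (72 × 1.45) = 5615.5 / 104.40 ≈ 53.8 mL/min
CrCl ≈ 54 mL/min → bracket 45–79 mL/min.
70% of 150 mg = 105 mg

105 mg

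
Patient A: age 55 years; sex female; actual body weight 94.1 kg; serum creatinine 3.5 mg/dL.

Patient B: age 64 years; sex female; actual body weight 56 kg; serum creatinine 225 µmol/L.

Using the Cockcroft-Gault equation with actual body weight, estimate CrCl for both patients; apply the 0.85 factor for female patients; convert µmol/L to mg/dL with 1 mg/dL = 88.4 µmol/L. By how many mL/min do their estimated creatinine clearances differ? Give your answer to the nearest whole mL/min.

7 mL/min

Patient A: CrCl = (140 − 55) × 94.1 / (72 × 3.5) × 0.85 = 7998.5 / 252.00 × 0.85 ≈ 27.0 mL/min
Patient B: SCr = 225 / 88.4 = 2.545 mg/dL
Patient B: CrCl = (140 − 64) × 56 / (72 × 2.545) × 0.85 = 4256.0 / 183.24 × 0.85 ≈ 19.7 mL/min
|27.0 − 19.7| = 7.3 mL/min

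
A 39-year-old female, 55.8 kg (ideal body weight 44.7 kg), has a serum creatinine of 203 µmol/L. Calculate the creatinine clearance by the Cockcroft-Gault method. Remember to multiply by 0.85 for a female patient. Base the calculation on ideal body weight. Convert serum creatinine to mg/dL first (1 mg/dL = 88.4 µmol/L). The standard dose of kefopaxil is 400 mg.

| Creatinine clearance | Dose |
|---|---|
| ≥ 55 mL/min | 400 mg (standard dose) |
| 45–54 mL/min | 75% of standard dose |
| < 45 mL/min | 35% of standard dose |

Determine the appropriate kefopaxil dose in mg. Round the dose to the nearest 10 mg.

140 mg

SCr = 203 / 88.4 = 2.296 mg/dL
CrCl = (140 − 39) × 44.7 / (72 × 2.296) × 0.85 = 4514.7 / 165.31 × 0.85 ≈ 23.2 mL/min
CrCl ≈ 23 mL/min → bracket < 45 mL/min.
35% of 400 mg = 140 mg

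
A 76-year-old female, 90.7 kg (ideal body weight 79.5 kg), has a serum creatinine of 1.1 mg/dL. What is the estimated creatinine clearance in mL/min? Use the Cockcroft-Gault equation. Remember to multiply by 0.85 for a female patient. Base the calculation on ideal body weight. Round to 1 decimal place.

54.6 mL/min

CrCl = (140 − 76) × 79.5 / (72 × 1.1) × 0.85 = 5088.0 / 79.20 × 0.85 ≈ 54.6 mL/min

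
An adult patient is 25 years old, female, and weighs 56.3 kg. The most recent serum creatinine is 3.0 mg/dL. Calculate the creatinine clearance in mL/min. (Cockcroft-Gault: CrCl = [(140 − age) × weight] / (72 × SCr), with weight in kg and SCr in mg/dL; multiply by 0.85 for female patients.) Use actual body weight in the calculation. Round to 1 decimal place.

CrCl = (140 − 25) × 56.3 / (72 × 3) × 0.85 = 6474.5 / 216.00 × 0.85 ≈ 25.5 mL/min

25.5 mL/min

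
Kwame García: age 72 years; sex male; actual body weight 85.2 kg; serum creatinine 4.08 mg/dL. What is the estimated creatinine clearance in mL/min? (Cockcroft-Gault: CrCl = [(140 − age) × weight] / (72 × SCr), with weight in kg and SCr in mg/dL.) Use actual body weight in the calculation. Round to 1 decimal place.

19.7 mL/min

CrCl = (140 − 72) × 85.2 / (72 × 4.08) = 5793.6 / 293.76 ≈ 19.7 mL/min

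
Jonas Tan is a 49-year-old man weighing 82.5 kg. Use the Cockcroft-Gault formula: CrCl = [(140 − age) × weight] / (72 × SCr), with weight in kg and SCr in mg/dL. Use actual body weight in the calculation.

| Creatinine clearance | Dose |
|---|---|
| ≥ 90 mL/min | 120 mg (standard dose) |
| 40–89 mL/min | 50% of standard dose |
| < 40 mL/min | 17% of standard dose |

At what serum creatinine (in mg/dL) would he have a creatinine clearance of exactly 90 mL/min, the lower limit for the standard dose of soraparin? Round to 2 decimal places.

Standard dose requires CrCl ≥ 90 mL/min.
Set (140 − 49) × 82.5 / (72 × SCr) = 90
SCr = (140 − 49) × 82.5 / (72 × 90) = 1.159 mg/dL

1.16 mg/dL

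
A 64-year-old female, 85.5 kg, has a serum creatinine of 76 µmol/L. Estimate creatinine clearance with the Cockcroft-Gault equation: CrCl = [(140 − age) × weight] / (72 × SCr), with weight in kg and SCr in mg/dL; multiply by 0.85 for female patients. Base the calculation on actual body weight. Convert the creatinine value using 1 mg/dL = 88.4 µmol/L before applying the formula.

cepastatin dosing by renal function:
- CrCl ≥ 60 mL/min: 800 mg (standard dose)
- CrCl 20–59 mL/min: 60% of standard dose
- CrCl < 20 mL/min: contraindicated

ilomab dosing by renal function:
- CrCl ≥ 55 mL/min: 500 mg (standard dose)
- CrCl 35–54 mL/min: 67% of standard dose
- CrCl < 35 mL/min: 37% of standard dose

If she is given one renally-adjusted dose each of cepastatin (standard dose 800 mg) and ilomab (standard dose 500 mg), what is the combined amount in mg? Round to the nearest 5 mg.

SCr = 76 / 88.4 = 0.86 mg/dL
CrCl = (140 − 64) × 85.5 / (72 × 0.86) × 0.85 = 6498.0 / 61.92 × 0.85 ≈ 89.2 mL/min
CrCl ≈ 89 mL/min.
cepastatin: ≥ 60 mL/min → 100% of 800 mg = 800 mg.
ilomab: ≥ 55 mL/min → 100% of 500 mg = 500 mg.
Total = 800 + 500 = 1300 mg.

1300 mg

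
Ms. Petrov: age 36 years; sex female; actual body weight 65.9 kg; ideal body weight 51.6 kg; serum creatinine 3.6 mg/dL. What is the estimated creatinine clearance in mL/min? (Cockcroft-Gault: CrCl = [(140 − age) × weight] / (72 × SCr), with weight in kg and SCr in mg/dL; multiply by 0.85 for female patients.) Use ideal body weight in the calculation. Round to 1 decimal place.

CrCl = (140 − 36) × 51.6 / (72 × 3.6) × 0.85 = 5366.4 / 259.20 × 0.85 ≈ 17.6 mL/min

17.6 mL/min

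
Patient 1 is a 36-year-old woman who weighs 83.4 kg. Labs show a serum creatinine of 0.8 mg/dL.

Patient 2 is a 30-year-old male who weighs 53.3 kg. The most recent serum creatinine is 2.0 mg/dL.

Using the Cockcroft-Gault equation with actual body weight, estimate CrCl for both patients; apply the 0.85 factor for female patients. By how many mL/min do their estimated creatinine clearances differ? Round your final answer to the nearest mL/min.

Patient 1: CrCl = (140 − 36) × 83.4 / (72 × 0.8) × 0.85 = 8673.6 / 57.60 × 0.85 ≈ 128.0 mL/min
Patient 2: CrCl = (140 − 30) × 53.3 / (72 × 2) = 5863.0 / 144.00 ≈ 40.7 mL/min
|128.0 − 40.7| = 87.3 mL/min

87 mL/min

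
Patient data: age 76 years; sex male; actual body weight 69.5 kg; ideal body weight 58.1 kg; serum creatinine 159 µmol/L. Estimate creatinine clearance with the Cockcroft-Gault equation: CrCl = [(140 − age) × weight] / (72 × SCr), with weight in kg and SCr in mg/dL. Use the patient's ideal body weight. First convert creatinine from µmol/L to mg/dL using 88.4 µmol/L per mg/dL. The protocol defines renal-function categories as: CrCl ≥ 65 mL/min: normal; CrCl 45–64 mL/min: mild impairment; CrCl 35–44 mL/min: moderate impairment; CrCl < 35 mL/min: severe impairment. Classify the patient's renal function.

severe impairment

SCr = 159 / 88.4 = 1.799 mg/dL
CrCl = (140 − 76) × 58.1 / (72 × 1.799) = 3718.4 / 129.53 ≈ 28.7 mL/min
29 mL/min falls in the 'severe impairment' range.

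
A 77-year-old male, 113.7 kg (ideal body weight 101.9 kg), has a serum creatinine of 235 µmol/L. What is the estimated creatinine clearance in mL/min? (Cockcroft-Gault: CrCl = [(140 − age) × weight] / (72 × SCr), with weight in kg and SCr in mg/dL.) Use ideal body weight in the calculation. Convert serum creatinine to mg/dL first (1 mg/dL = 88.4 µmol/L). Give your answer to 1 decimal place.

33.5 mL/min

SCr = 235 / 88.4 = 2.658 mg/dL
CrCl = (140 − 77) × 101.9 / (72 × 2.658) = 6419.7 / 191.38 ≈ 33.5 mL/min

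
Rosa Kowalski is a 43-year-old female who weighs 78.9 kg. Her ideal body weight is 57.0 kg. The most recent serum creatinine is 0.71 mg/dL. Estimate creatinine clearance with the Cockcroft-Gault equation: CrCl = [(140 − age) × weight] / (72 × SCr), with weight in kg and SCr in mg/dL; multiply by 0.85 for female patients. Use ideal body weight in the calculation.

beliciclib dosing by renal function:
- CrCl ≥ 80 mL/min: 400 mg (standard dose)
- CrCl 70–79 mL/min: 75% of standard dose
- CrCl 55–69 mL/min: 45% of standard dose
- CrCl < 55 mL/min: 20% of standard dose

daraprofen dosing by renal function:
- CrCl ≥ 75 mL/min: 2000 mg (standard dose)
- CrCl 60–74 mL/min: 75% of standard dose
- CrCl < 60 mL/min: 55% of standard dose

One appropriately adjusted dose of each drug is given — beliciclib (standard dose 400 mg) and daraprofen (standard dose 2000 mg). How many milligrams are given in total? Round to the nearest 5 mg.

CrCl = (140 − 43) × 57 / (72 × 0.71) × 0.85 = 5529.0 / 51.12 × 0.85 ≈ 91.9 mL/min
CrCl ≈ 92 mL/min.
beliciclib: ≥ 80 mL/min → 100% of 400 mg = 400 mg.
daraprofen: ≥ 75 mL/min → 100% of 2000 mg = 2000 mg.
Total = 400 + 2000 = 2400 mg.

2400 mg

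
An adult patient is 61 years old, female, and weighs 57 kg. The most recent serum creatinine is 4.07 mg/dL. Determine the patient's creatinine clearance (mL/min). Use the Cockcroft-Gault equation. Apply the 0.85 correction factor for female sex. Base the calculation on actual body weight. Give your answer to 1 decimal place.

CrCl = (140 − 61) × 57 / (72 × 4.07) × 0.85 = 4503.0 / 293.04 × 0.85 ≈ 13.1 mL/min

13.1 mL/min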